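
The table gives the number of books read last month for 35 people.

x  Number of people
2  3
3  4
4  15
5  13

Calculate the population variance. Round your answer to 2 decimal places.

Values: 2, 3, 4, 5
n = 35, Σfx = 143, mean = 4.0857
Σfx² = 613
Σf(x − x̄)² = Σfx² − (Σfx)²/n = 613 − 143²/35 = 28.7429
Population variance = 28.7429 / 35 = 0.8212

0.82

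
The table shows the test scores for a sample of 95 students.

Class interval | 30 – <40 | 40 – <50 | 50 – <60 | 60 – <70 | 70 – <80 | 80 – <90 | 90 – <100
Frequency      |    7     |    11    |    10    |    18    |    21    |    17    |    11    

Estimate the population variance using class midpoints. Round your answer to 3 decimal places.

307.479

Midpoints: 35, 45, 55, 65, 75, 85, 95
n = 95, Σfm = 6525, mean = 68.6842
Σfm² = 477375
Σf(m − x̄)² = Σfm² − (Σfm)²/n = 477375 − 6525²/95 = 29210.5263
Population variance = 29210.5263 / 95 = 307.4792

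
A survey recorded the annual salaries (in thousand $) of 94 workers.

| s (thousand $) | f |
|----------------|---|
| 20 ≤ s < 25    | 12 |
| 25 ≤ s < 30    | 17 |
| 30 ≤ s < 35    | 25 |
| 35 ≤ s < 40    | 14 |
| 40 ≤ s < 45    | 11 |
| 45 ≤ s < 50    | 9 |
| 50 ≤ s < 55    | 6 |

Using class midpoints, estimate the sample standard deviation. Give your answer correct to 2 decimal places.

Midpoints: 22.5, 27.5, 32.5, 37.5, 42.5, 47.5, 52.5
n = 94, Σfm = 3285, mean = 34.9468
Σfm² = 121737.5
Σf(m − x̄)² = Σfm² − (Σfm)²/n = 121737.5 − 3285²/94 = 6937.2340
Sample variance = 6937.2340 / 93 = 74.5939
Standard deviation = √74.5939 = 8.6368

8.64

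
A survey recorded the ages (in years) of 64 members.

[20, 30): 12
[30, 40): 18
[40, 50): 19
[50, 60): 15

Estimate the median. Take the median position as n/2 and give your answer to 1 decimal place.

Cumulative frequencies: 12, 30, 49, 64
n = 64; position = n/2 = 32.
This falls in the class [40, 50): L = 40, F = 30, f = 19, h = 10.
Median ≈ 40 + ((32 − 30) / 19) × 10 = 41.0526

41.1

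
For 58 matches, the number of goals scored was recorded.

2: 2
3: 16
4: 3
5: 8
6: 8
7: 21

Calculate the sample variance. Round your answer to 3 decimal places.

Values: 2, 3, 4, 5, 6, 7
n = 58, Σfx = 299, mean = 5.1552
Σfx² = 1717
Σf(x − x̄)² = Σfx² − (Σfx)²/n = 1717 − 299²/58 = 175.6034
Sample variance = 175.6034 / 57 = 3.0808

3.081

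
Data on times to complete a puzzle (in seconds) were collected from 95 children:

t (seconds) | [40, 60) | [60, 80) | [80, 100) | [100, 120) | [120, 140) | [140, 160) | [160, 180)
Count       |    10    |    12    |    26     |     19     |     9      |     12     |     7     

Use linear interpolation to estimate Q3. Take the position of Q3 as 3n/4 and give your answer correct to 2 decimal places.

Cumulative frequencies: 10, 22, 48, 67, 76, 88, 95
n = 95; position = 3n/4 = 71.25.
This falls in the class [120, 140): L = 120, F = 67, f = 9, h = 20.
Upper quartile ≈ 120 + ((71.25 − 67) / 9) × 20 = 129.4444

129.44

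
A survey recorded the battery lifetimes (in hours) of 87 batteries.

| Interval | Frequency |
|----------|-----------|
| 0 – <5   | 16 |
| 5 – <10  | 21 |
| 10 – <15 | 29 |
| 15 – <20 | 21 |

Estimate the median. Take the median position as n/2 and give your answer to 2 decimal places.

11.12

Cumulative frequencies: 16, 37, 66, 87
n = 87; position = n/2 = 43.5.
This falls in the class 10 – <15: L = 10, F = 37, f = 29, h = 5.
Median ≈ 10 + ((43.5 − 37) / 29) × 5 = 11.1207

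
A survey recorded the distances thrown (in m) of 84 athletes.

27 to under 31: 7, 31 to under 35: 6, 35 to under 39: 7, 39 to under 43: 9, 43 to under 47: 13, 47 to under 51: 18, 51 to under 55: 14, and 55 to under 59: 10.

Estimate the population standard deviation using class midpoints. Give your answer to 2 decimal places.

8.35

Midpoints: 29, 33, 37, 41, 45, 49, 53, 57
n = 84, Σfm = 3808, mean = 45.3333
Σfm² = 178492
Σf(m − x̄)² = Σfm² − (Σfm)²/n = 178492 − 3808²/84 = 5862.6667
Population variance = 5862.6667 / 84 = 69.7937
Standard deviation = √69.7937 = 8.3543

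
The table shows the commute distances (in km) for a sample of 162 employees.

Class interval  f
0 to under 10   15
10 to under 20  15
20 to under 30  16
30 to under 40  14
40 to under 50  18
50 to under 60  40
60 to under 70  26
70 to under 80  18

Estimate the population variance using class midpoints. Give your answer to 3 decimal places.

Midpoints: 5, 15, 25, 35, 45, 55, 65, 75
n = 162, Σfm = 7240, mean = 44.6914
Σfm² = 399450
Σf(m − x̄)² = Σfm² − (Σfm)²/n = 399450 − 7240²/162 = 75884.5679
Population variance = 75884.5679 / 162 = 468.4233

468.423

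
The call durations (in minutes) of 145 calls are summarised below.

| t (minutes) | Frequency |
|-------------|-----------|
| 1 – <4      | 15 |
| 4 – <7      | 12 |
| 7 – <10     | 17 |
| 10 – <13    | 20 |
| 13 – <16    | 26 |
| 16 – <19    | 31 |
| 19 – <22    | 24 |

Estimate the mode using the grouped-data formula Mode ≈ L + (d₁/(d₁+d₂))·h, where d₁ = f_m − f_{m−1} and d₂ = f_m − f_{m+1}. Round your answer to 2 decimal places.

17.25

Modal class: 16 – <19 (highest frequency 31).
d₁ = 31 − 26 = 5, d₂ = 31 − 24 = 7
Mode ≈ 16 + (5/(5+7)) × 3 = 16 + 1.2500 = 17.2500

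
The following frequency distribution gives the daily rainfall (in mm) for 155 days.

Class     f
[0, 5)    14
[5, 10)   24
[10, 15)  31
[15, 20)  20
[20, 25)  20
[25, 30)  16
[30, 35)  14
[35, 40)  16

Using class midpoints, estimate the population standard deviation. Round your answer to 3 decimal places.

10.702

Midpoints: 2.5, 7.5, 12.5, 17.5, 22.5, 27.5, 32.5, 37.5
n = 155, Σfm = 2897.5, mean = 18.6935
Σfm² = 71918.75
Σf(m − x̄)² = Σfm² − (Σfm)²/n = 71918.75 − 2897.5²/155 = 17754.1935
Population variance = 17754.1935 / 155 = 114.5432
Standard deviation = √114.5432 = 10.7025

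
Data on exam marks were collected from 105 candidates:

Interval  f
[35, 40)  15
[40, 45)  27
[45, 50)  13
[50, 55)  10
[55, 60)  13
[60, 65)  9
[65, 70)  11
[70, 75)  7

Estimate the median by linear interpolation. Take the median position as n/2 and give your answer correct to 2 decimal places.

49.04

Cumulative frequencies: 15, 42, 55, 65, 78, 87, 98, 105
n = 105; position = n/2 = 52.5.
This falls in the class [45, 50): L = 45, F = 42, f = 13, h = 5.
Median ≈ 45 + ((52.5 − 42) / 13) × 5 = 49.0385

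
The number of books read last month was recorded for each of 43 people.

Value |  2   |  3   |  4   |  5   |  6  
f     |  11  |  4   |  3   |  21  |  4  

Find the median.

Cumulative frequencies: 11, 15, 18, 39, 43
n = 43, so the median is the value in position (n+1)/2 = 22.
Position 22 falls at value 5.

5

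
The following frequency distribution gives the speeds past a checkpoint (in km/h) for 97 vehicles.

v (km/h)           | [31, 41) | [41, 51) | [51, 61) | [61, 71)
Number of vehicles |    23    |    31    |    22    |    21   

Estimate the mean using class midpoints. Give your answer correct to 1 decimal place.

Midpoints: 36, 46, 56, 66
Σfm = 23×36 + 31×46 + 22×56 + 21×66 = 4872
n = Σf = 97
Mean = 4872 / 97 = 50.2268

50.2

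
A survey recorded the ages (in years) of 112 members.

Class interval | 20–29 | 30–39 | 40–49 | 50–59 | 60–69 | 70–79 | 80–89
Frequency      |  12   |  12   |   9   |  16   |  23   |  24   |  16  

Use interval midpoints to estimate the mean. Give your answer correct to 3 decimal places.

58.964

Midpoints: 24.5, 34.5, 44.5, 54.5, 64.5, 74.5, 84.5
Σfm = 12×24.5 + 12×34.5 + 9×44.5 + 16×54.5 + 23×64.5 + 24×74.5 + 16×84.5 = 6604
n = Σf = 112
Mean = 6604 / 112 = 58.9643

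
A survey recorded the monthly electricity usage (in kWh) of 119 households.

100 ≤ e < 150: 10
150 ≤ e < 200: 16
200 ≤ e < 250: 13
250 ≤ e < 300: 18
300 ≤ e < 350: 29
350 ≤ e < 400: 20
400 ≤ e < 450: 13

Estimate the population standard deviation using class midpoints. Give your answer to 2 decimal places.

89.80

Midpoints: 125, 175, 225, 275, 325, 375, 425
n = 119, Σfm = 34375, mean = 288.8655
Σfm² = 10889375
Σf(m − x̄)² = Σfm² − (Σfm)²/n = 10889375 − 34375²/119 = 959621.8487
Population variance = 959621.8487 / 119 = 8064.0491
Standard deviation = √8064.0491 = 89.8001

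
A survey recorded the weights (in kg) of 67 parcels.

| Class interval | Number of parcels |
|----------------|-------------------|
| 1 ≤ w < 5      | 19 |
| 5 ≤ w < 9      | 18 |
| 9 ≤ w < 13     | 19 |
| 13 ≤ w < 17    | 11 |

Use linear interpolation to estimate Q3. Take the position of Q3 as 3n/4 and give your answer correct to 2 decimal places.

Cumulative frequencies: 19, 37, 56, 67
n = 67; position = 3n/4 = 50.25.
This falls in the class 9 ≤ w < 13: L = 9, F = 37, f = 19, h = 4.
Upper quartile ≈ 9 + ((50.25 − 37) / 19) × 4 = 11.7895

11.79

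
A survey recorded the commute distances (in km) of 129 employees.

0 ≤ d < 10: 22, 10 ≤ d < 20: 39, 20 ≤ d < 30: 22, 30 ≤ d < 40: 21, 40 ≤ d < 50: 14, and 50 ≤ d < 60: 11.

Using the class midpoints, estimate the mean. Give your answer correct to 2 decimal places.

24.92

Midpoints: 5, 15, 25, 35, 45, 55
Σfm = 22×5 + 39×15 + 22×25 + 21×35 + 14×45 + 11×55 = 3215
n = Σf = 129
Mean = 3215 / 129 = 24.9225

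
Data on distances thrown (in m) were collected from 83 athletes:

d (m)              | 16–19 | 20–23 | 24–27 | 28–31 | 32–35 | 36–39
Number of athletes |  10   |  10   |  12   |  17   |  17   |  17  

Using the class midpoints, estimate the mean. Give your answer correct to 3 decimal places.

Midpoints: 17.5, 21.5, 25.5, 29.5, 33.5, 37.5
Σfm = 10×17.5 + 10×21.5 + 12×25.5 + 17×29.5 + 17×33.5 + 17×37.5 = 2404.5
n = Σf = 83
Mean = 2404.5 / 83 = 28.9699

28.970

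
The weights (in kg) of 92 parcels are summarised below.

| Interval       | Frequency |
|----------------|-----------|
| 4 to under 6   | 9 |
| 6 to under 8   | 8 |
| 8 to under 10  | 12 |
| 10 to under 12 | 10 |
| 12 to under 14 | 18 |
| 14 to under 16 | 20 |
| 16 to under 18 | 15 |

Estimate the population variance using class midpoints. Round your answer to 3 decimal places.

14.476

Midpoints: 5, 7, 9, 11, 13, 15, 17
n = 92, Σfm = 1108, mean = 12.0435
Σfm² = 14676
Σf(m − x̄)² = Σfm² − (Σfm)²/n = 14676 − 1108²/92 = 1331.8261
Population variance = 1331.8261 / 92 = 14.4764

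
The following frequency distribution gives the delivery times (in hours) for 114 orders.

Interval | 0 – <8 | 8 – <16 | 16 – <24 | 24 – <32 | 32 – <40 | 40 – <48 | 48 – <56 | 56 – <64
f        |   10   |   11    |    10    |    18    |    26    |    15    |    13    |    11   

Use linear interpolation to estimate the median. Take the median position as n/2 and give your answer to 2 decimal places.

Cumulative frequencies: 10, 21, 31, 49, 75, 90, 103, 114
n = 114; position = n/2 = 57.
This falls in the class 32 – <40: L = 32, F = 49, f = 26, h = 8.
Median ≈ 32 + ((57 − 49) / 26) × 8 = 34.4615

34.46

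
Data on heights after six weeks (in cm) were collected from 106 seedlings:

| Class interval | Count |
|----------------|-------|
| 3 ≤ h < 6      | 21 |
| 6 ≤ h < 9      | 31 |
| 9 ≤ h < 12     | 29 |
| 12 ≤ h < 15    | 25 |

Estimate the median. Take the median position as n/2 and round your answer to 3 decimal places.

9.103

Cumulative frequencies: 21, 52, 81, 106
n = 106; position = n/2 = 53.
This falls in the class 9 ≤ h < 12: L = 9, F = 52, f = 29, h = 3.
Median ≈ 9 + ((53 − 52) / 29) × 3 = 9.1034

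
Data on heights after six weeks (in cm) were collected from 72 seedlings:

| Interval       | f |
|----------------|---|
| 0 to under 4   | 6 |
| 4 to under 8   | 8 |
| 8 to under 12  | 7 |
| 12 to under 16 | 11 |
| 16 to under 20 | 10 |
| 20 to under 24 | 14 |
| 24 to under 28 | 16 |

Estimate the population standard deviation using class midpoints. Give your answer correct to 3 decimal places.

7.816

Midpoints: 2, 6, 10, 14, 18, 22, 26
n = 72, Σfm = 1188, mean = 16.5000
Σfm² = 24000
Σf(m − x̄)² = Σfm² − (Σfm)²/n = 24000 − 1188²/72 = 4398.0000
Population variance = 4398.0000 / 72 = 61.0833
Standard deviation = √61.0833 = 7.8156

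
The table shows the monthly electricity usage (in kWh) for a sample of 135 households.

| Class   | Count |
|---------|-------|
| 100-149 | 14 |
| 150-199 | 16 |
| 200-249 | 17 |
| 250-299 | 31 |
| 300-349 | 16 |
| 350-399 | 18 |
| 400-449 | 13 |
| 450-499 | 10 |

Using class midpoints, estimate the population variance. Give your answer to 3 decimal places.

Midpoints: 124.5, 174.5, 224.5, 274.5, 324.5, 374.5, 424.5, 474.5
n = 135, Σfm = 39057.5, mean = 289.3148
Σfm² = 12700283.75
Σf(m − x̄)² = Σfm² − (Σfm)²/n = 12700283.75 − 39057.5²/135 = 1400370.3704
Population variance = 1400370.3704 / 135 = 10373.1139

10373.114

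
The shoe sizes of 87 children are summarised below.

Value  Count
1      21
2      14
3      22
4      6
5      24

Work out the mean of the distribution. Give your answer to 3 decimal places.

Values: 1, 2, 3, 4, 5
Σfx = 21×1 + 14×2 + 22×3 + 6×4 + 24×5 = 259
n = Σf = 87
Mean = 259 / 87 = 2.9770

2.977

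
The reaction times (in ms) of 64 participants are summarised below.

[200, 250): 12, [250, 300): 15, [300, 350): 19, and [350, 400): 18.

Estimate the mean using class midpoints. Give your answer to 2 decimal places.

308.59

Midpoints: 225, 275, 325, 375
Σfm = 12×225 + 15×275 + 19×325 + 18×375 = 19750
n = Σf = 64
Mean = 19750 / 64 = 308.5938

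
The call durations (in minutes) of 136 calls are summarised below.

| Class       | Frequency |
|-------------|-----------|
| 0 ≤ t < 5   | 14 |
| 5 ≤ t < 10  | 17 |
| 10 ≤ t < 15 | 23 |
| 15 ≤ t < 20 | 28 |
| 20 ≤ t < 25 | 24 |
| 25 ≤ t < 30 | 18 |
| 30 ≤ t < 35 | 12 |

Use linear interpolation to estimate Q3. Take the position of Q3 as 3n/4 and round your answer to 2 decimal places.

24.17

Cumulative frequencies: 14, 31, 54, 82, 106, 124, 136
n = 136; position = 3n/4 = 102.
This falls in the class 20 ≤ t < 25: L = 20, F = 82, f = 24, h = 5.
Upper quartile ≈ 20 + ((102 − 82) / 24) × 5 = 24.1667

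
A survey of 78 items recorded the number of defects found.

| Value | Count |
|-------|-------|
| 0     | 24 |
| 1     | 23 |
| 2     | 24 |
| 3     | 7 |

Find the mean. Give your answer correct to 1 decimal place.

Values: 0, 1, 2, 3
Σfx = 24×0 + 23×1 + 24×2 + 7×3 = 92
n = Σf = 78
Mean = 92 / 78 = 1.1795

1.2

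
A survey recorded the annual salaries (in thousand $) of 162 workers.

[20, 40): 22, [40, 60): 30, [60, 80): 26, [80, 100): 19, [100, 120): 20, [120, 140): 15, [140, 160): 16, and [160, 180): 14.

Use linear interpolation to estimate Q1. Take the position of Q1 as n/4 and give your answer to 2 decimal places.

52.33

Cumulative frequencies: 22, 52, 78, 97, 117, 132, 148, 162
n = 162; position = n/4 = 40.5.
This falls in the class [40, 60): L = 40, F = 22, f = 30, h = 20.
Lower quartile ≈ 40 + ((40.5 − 22) / 30) × 20 = 52.3333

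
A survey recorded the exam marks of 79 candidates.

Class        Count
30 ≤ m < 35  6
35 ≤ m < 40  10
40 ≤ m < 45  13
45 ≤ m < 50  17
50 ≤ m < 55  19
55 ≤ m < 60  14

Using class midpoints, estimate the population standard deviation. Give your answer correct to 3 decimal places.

Midpoints: 32.5, 37.5, 42.5, 47.5, 52.5, 57.5
n = 79, Σfm = 3732.5, mean = 47.2468
Σfm² = 180893.75
Σf(m − x̄)² = Σfm² − (Σfm)²/n = 180893.75 − 3732.5²/79 = 4544.9367
Population variance = 4544.9367 / 79 = 57.5308
Standard deviation = √57.5308 = 7.5849

7.585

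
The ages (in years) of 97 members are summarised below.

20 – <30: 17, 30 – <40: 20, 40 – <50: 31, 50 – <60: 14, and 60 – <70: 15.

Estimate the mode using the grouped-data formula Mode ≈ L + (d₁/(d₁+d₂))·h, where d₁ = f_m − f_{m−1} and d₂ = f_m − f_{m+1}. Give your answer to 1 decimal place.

Modal class: 40 – <50 (highest frequency 31).
d₁ = 31 − 20 = 11, d₂ = 31 − 14 = 17
Mode ≈ 40 + (11/(11+17)) × 10 = 40 + 3.9286 = 43.9286

43.9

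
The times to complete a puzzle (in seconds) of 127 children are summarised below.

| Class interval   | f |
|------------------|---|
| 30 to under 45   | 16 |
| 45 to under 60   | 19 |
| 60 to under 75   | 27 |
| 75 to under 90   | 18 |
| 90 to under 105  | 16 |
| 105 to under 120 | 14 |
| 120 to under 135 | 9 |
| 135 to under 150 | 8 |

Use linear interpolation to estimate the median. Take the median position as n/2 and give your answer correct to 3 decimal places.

Cumulative frequencies: 16, 35, 62, 80, 96, 110, 119, 127
n = 127; position = n/2 = 63.5.
This falls in the class 75 to under 90: L = 75, F = 62, f = 18, h = 15.
Median ≈ 75 + ((63.5 − 62) / 18) × 15 = 76.2500

76.250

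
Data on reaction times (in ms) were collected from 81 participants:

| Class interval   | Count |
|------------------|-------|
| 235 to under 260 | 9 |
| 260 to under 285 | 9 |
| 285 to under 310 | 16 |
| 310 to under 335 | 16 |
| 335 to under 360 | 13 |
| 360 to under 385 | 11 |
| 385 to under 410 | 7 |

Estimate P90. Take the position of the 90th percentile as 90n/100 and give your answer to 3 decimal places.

Cumulative frequencies: 9, 18, 34, 50, 63, 74, 81
n = 81; position = 90n/100 = 72.9.
This falls in the class 360 to under 385: L = 360, F = 63, f = 11, h = 25.
90th percentile ≈ 360 + ((72.9 − 63) / 11) × 25 = 382.5000

382.500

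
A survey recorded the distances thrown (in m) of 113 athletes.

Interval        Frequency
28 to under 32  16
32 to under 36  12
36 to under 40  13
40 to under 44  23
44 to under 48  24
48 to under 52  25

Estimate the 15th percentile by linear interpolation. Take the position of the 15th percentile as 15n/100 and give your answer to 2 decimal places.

32.32

Cumulative frequencies: 16, 28, 41, 64, 88, 113
n = 113; position = 15n/100 = 16.95.
This falls in the class 32 to under 36: L = 32, F = 16, f = 12, h = 4.
15th percentile ≈ 32 + ((16.95 − 16) / 12) × 4 = 32.3167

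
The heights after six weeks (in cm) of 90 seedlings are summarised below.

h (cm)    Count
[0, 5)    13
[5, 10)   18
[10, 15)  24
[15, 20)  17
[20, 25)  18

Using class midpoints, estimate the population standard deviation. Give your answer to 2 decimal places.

Midpoints: 2.5, 7.5, 12.5, 17.5, 22.5
n = 90, Σfm = 1170, mean = 13.0000
Σfm² = 19162.5
Σf(m − x̄)² = Σfm² − (Σfm)²/n = 19162.5 − 1170²/90 = 3952.5000
Population variance = 3952.5000 / 90 = 43.9167
Standard deviation = √43.9167 = 6.6270

6.63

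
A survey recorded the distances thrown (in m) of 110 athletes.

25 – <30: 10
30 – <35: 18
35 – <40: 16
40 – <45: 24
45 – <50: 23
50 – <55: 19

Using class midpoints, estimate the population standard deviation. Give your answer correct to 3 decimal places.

7.877

Midpoints: 27.5, 32.5, 37.5, 42.5, 47.5, 52.5
n = 110, Σfm = 4570, mean = 41.5455
Σfm² = 196687.5
Σf(m − x̄)² = Σfm² − (Σfm)²/n = 196687.5 − 4570²/110 = 6824.7727
Population variance = 6824.7727 / 110 = 62.0434
Standard deviation = √62.0434 = 7.8768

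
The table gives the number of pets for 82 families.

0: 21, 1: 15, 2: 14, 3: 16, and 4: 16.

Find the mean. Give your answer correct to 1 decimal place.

1.9

Values: 0, 1, 2, 3, 4
Σfx = 21×0 + 15×1 + 14×2 + 16×3 + 16×4 = 155
n = Σf = 82
Mean = 155 / 82 = 1.8902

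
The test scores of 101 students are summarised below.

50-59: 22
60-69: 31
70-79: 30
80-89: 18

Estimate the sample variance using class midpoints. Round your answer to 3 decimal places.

104.832

Midpoints: 54.5, 64.5, 74.5, 84.5
n = 101, Σfm = 6954.5, mean = 68.8564
Σfm² = 489345.25
Σf(m − x̄)² = Σfm² − (Σfm)²/n = 489345.25 − 6954.5²/101 = 10483.1683
Sample variance = 10483.1683 / 100 = 104.8317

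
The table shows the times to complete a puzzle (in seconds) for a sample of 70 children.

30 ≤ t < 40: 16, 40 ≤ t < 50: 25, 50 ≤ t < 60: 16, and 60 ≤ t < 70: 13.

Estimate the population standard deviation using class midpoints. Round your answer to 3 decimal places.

10.306

Midpoints: 35, 45, 55, 65
n = 70, Σfm = 3410, mean = 48.7143
Σfm² = 173550
Σf(m − x̄)² = Σfm² − (Σfm)²/n = 173550 − 3410²/70 = 7434.2857
Population variance = 7434.2857 / 70 = 106.2041
Standard deviation = √106.2041 = 10.3055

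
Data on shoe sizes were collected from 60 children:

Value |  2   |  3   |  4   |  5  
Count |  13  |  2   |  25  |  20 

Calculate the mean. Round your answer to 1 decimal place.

Values: 2, 3, 4, 5
Σfx = 13×2 + 2×3 + 25×4 + 20×5 = 232
n = Σf = 60
Mean = 232 / 60 = 3.8667

3.9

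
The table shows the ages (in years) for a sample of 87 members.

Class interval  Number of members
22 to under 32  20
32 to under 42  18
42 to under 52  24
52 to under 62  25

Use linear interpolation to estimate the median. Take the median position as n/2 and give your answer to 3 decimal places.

44.292

Cumulative frequencies: 20, 38, 62, 87
n = 87; position = n/2 = 43.5.
This falls in the class 42 to under 52: L = 42, F = 38, f = 24, h = 10.
Median ≈ 42 + ((43.5 − 38) / 24) × 10 = 44.2917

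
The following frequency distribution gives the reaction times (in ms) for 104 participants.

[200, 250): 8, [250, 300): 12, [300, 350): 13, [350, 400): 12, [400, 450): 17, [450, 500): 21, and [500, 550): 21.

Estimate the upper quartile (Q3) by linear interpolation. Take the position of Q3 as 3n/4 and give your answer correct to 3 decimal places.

488.095

Cumulative frequencies: 8, 20, 33, 45, 62, 83, 104
n = 104; position = 3n/4 = 78.
This falls in the class [450, 500): L = 450, F = 62, f = 21, h = 50.
Upper quartile ≈ 450 + ((78 − 62) / 21) × 50 = 488.0952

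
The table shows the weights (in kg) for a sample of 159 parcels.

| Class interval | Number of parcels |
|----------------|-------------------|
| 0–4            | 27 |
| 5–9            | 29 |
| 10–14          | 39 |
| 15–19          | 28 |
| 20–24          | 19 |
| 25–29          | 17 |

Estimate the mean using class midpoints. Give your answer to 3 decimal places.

Midpoints: 2, 7, 12, 17, 22, 27
Σfm = 27×2 + 29×7 + 39×12 + 28×17 + 19×22 + 17×27 = 2078
n = Σf = 159
Mean = 2078 / 159 = 13.0692

13.069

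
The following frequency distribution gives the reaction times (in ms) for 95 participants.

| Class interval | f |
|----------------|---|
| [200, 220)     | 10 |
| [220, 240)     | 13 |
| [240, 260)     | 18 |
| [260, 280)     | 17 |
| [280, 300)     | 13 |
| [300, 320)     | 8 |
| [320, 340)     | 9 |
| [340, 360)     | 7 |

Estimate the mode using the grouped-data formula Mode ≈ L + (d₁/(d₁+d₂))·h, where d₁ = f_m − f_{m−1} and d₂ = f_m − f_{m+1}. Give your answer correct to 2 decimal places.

Modal class: [240, 260) (highest frequency 18).
d₁ = 18 − 13 = 5, d₂ = 18 − 17 = 1
Mode ≈ 240 + (5/(5+1)) × 20 = 240 + 16.6667 = 256.6667

256.67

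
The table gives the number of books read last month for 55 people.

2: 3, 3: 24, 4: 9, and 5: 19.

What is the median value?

Cumulative frequencies: 3, 27, 36, 55
n = 55, so the median is the value in position (n+1)/2 = 28.
Position 28 falls at value 4.

4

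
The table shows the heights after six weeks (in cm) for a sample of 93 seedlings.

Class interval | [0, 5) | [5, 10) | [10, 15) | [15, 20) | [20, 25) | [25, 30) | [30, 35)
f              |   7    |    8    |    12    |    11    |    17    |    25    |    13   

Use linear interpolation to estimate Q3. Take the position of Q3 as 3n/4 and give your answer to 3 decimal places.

27.950

Cumulative frequencies: 7, 15, 27, 38, 55, 80, 93
n = 93; position = 3n/4 = 69.75.
This falls in the class [25, 30): L = 25, F = 55, f = 25, h = 5.
Upper quartile ≈ 25 + ((69.75 − 55) / 25) × 5 = 27.9500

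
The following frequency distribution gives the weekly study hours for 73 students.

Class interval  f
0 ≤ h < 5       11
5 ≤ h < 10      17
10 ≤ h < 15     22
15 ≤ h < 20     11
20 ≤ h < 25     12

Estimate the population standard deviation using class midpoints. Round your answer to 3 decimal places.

6.405

Midpoints: 2.5, 7.5, 12.5, 17.5, 22.5
n = 73, Σfm = 892.5, mean = 12.2260
Σfm² = 13906.25
Σf(m − x̄)² = Σfm² − (Σfm)²/n = 13906.25 − 892.5²/73 = 2994.5205
Population variance = 2994.5205 / 73 = 41.0208
Standard deviation = √41.0208 = 6.4048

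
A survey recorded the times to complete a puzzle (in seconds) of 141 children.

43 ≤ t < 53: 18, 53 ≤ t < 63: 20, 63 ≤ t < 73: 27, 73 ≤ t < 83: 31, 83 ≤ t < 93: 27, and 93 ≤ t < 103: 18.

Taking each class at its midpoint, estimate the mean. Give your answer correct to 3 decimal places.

Midpoints: 48, 58, 68, 78, 88, 98
Σfm = 18×48 + 20×58 + 27×68 + 31×78 + 27×88 + 18×98 = 10418
n = Σf = 141
Mean = 10418 / 141 = 73.8865

73.887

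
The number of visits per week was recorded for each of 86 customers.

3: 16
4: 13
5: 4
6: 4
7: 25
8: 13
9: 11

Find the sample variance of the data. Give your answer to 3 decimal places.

4.419

Values: 3, 4, 5, 6, 7, 8, 9
n = 86, Σfx = 522, mean = 6.0698
Σfx² = 3544
Σf(x − x̄)² = Σfx² − (Σfx)²/n = 3544 − 522²/86 = 375.5814
Sample variance = 375.5814 / 85 = 4.4186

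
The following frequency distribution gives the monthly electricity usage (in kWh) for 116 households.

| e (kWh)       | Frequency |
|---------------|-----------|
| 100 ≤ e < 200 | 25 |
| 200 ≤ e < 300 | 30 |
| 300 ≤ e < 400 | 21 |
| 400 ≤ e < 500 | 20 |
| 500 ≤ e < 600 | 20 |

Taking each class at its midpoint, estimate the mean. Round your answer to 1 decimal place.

332.8

Midpoints: 150, 250, 350, 450, 550
Σfm = 25×150 + 30×250 + 21×350 + 20×450 + 20×550 = 38600
n = Σf = 116
Mean = 38600 / 116 = 332.7586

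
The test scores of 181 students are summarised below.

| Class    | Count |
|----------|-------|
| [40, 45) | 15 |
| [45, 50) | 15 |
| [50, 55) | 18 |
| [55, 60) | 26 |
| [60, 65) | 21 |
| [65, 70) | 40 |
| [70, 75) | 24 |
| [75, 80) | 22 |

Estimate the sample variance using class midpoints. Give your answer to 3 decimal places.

111.954

Midpoints: 42.5, 47.5, 52.5, 57.5, 62.5, 67.5, 72.5, 77.5
n = 181, Σfm = 11247.5, mean = 62.1409
Σfm² = 719081.25
Σf(m − x̄)² = Σfm² − (Σfm)²/n = 719081.25 − 11247.5²/181 = 20151.6575
Sample variance = 20151.6575 / 180 = 111.9537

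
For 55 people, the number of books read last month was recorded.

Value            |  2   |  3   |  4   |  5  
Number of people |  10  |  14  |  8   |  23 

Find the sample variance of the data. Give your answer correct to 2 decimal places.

Values: 2, 3, 4, 5
n = 55, Σfx = 209, mean = 3.8000
Σfx² = 869
Σf(x − x̄)² = Σfx² − (Σfx)²/n = 869 − 209²/55 = 74.8000
Sample variance = 74.8000 / 54 = 1.3852

1.39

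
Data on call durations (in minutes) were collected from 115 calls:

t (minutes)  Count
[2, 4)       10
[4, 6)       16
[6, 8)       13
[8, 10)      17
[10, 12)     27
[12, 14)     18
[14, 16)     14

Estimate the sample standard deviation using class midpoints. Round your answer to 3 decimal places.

Midpoints: 3, 5, 7, 9, 11, 13, 15
n = 115, Σfm = 1095, mean = 9.5217
Σfm² = 11963
Σf(m − x̄)² = Σfm² − (Σfm)²/n = 11963 − 1095²/115 = 1536.6957
Sample variance = 1536.6957 / 114 = 13.4798
Standard deviation = √13.4798 = 3.6715

3.671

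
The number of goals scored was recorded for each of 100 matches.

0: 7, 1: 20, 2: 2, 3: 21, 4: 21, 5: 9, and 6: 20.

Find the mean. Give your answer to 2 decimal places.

3.36

Values: 0, 1, 2, 3, 4, 5, 6
Σfx = 7×0 + 20×1 + 2×2 + 21×3 + 21×4 + 9×5 + 20×6 = 336
n = Σf = 100
Mean = 336 / 100 = 3.3600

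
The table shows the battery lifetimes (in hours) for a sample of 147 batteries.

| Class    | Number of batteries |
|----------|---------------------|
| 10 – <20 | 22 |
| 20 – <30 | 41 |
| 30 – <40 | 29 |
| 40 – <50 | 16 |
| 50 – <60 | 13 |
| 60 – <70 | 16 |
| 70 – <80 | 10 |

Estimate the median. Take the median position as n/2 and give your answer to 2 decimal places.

Cumulative frequencies: 22, 63, 92, 108, 121, 137, 147
n = 147; position = n/2 = 73.5.
This falls in the class 30 – <40: L = 30, F = 63, f = 29, h = 10.
Median ≈ 30 + ((73.5 − 63) / 29) × 10 = 33.6207

33.62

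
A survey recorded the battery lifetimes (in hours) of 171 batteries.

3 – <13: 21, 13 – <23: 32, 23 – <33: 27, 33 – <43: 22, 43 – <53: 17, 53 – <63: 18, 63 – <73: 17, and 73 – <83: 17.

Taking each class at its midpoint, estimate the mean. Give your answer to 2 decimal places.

Midpoints: 8, 18, 28, 38, 48, 58, 68, 78
Σfm = 21×8 + 32×18 + 27×28 + 22×38 + 17×48 + 18×58 + 17×68 + 17×78 = 6678
n = Σf = 171
Mean = 6678 / 171 = 39.0526

39.05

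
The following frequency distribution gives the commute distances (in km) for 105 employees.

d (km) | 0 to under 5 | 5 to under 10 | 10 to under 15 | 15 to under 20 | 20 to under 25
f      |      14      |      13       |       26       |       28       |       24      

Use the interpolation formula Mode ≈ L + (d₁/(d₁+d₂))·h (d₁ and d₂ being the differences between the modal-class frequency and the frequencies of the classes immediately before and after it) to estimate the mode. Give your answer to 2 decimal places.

16.67

Modal class: 15 to under 20 (highest frequency 28).
d₁ = 28 − 26 = 2, d₂ = 28 − 24 = 4
Mode ≈ 15 + (2/(2+4)) × 5 = 15 + 1.6667 = 16.6667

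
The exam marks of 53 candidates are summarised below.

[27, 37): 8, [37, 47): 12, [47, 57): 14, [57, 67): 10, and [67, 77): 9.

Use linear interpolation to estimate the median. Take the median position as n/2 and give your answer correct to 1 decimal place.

Cumulative frequencies: 8, 20, 34, 44, 53
n = 53; position = n/2 = 26.5.
This falls in the class [47, 57): L = 47, F = 20, f = 14, h = 10.
Median ≈ 47 + ((26.5 − 20) / 14) × 10 = 51.6429

51.6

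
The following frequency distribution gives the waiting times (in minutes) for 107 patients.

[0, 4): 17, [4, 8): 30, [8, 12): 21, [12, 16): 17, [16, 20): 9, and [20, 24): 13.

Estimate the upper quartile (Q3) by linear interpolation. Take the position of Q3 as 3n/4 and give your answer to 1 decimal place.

Cumulative frequencies: 17, 47, 68, 85, 94, 107
n = 107; position = 3n/4 = 80.25.
This falls in the class [12, 16): L = 12, F = 68, f = 17, h = 4.
Upper quartile ≈ 12 + ((80.25 − 68) / 17) × 4 = 14.8824

14.9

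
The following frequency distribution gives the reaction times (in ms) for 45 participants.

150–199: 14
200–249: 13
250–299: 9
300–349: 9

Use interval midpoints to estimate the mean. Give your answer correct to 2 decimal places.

Midpoints: 174.5, 224.5, 274.5, 324.5
Σfm = 14×174.5 + 13×224.5 + 9×274.5 + 9×324.5 = 10752.5
n = Σf = 45
Mean = 10752.5 / 45 = 238.9444

238.94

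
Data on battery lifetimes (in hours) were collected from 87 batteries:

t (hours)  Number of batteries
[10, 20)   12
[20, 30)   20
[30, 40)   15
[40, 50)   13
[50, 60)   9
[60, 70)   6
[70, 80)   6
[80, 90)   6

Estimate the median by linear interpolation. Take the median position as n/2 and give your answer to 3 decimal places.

Cumulative frequencies: 12, 32, 47, 60, 69, 75, 81, 87
n = 87; position = n/2 = 43.5.
This falls in the class [30, 40): L = 30, F = 32, f = 15, h = 10.
Median ≈ 30 + ((43.5 − 32) / 15) × 10 = 37.6667

37.667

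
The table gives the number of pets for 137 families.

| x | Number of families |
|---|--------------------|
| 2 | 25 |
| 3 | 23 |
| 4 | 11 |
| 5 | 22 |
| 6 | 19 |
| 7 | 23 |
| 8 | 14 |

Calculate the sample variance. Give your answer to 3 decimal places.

4.121

Values: 2, 3, 4, 5, 6, 7, 8
n = 137, Σfx = 660, mean = 4.8175
Σfx² = 3740
Σf(x − x̄)² = Σfx² − (Σfx)²/n = 3740 − 660²/137 = 560.4380
Sample variance = 560.4380 / 136 = 4.1209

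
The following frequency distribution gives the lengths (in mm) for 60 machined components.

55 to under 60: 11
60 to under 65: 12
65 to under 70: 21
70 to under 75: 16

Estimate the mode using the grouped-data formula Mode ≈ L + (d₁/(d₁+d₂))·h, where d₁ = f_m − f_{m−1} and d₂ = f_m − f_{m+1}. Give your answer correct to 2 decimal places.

68.21

Modal class: 65 to under 70 (highest frequency 21).
d₁ = 21 − 12 = 9, d₂ = 21 − 16 = 5
Mode ≈ 65 + (9/(9+5)) × 5 = 65 + 3.2143 = 68.2143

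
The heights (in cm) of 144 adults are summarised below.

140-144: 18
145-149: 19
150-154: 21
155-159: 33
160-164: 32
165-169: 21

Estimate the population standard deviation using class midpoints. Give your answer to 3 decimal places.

Midpoints: 142, 147, 152, 157, 162, 167
n = 144, Σfm = 22413, mean = 155.6458
Σfm² = 3497601
Σf(m − x̄)² = Σfm² − (Σfm)²/n = 3497601 − 22413²/144 = 9110.9375
Population variance = 9110.9375 / 144 = 63.2704
Standard deviation = √63.2704 = 7.9543

7.954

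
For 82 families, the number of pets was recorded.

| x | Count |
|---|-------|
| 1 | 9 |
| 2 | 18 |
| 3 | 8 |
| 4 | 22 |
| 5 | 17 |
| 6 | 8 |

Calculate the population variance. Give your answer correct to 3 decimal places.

Values: 1, 2, 3, 4, 5, 6
n = 82, Σfx = 290, mean = 3.5366
Σfx² = 1218
Σf(x − x̄)² = Σfx² − (Σfx)²/n = 1218 − 290²/82 = 192.3902
Population variance = 192.3902 / 82 = 2.3462

2.346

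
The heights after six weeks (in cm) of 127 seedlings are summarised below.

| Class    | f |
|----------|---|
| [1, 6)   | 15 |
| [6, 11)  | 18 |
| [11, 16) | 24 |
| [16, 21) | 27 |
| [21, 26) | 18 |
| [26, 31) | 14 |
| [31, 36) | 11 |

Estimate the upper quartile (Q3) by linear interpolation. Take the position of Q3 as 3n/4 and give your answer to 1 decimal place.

Cumulative frequencies: 15, 33, 57, 84, 102, 116, 127
n = 127; position = 3n/4 = 95.25.
This falls in the class [21, 26): L = 21, F = 84, f = 18, h = 5.
Upper quartile ≈ 21 + ((95.25 − 84) / 18) × 5 = 24.1250

24.1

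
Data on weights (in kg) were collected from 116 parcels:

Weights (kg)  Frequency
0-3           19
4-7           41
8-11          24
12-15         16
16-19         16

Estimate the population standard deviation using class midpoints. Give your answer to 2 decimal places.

5.10

Midpoints: 1.5, 5.5, 9.5, 13.5, 17.5
n = 116, Σfm = 978, mean = 8.4310
Σfm² = 11265
Σf(m − x̄)² = Σfm² − (Σfm)²/n = 11265 − 978²/116 = 3019.4483
Population variance = 3019.4483 / 116 = 26.0297
Standard deviation = √26.0297 = 5.1019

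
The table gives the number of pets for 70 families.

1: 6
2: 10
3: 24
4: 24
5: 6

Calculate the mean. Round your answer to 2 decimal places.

3.20

Values: 1, 2, 3, 4, 5
Σfx = 6×1 + 10×2 + 24×3 + 24×4 + 6×5 = 224
n = Σf = 70
Mean = 224 / 70 = 3.2000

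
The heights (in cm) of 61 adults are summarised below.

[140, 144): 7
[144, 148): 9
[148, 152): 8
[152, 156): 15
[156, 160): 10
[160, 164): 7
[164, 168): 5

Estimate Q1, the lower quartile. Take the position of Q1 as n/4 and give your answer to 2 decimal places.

Cumulative frequencies: 7, 16, 24, 39, 49, 56, 61
n = 61; position = n/4 = 15.25.
This falls in the class [144, 148): L = 144, F = 7, f = 9, h = 4.
Lower quartile ≈ 144 + ((15.25 − 7) / 9) × 4 = 147.6667

147.67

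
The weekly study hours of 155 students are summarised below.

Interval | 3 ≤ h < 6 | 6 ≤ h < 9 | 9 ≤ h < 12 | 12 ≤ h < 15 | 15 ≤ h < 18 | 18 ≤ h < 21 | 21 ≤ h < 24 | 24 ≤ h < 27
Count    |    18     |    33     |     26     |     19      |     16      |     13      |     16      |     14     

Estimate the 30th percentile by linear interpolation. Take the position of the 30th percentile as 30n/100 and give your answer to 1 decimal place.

Cumulative frequencies: 18, 51, 77, 96, 112, 125, 141, 155
n = 155; position = 30n/100 = 46.5.
This falls in the class 6 ≤ h < 9: L = 6, F = 18, f = 33, h = 3.
30th percentile ≈ 6 + ((46.5 − 18) / 33) × 3 = 8.5909

8.6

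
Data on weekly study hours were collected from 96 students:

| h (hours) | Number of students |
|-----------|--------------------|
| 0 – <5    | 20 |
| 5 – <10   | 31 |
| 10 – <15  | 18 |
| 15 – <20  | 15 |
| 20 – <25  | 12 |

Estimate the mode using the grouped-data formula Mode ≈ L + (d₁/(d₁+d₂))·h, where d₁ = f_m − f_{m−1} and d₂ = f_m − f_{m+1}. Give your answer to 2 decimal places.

7.29

Modal class: 5 – <10 (highest frequency 31).
d₁ = 31 − 20 = 11, d₂ = 31 − 18 = 13
Mode ≈ 5 + (11/(11+13)) × 5 = 5 + 2.2917 = 7.2917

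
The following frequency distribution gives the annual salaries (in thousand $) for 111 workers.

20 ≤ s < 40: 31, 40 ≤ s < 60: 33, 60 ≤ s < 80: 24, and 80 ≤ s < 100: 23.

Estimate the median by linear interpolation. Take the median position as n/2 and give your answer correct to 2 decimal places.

54.85

Cumulative frequencies: 31, 64, 88, 111
n = 111; position = n/2 = 55.5.
This falls in the class 40 ≤ s < 60: L = 40, F = 31, f = 33, h = 20.
Median ≈ 40 + ((55.5 − 31) / 33) × 20 = 54.8485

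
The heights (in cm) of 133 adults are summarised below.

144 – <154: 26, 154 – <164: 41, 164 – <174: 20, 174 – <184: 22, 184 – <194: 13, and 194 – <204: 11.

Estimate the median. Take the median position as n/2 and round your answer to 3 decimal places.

Cumulative frequencies: 26, 67, 87, 109, 122, 133
n = 133; position = n/2 = 66.5.
This falls in the class 154 – <164: L = 154, F = 26, f = 41, h = 10.
Median ≈ 154 + ((66.5 − 26) / 41) × 10 = 163.8780

163.878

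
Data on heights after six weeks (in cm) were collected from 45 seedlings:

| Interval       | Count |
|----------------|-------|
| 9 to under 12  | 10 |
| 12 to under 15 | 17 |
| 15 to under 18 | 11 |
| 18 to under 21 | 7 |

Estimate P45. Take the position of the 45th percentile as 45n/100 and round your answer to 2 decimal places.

13.81

Cumulative frequencies: 10, 27, 38, 45
n = 45; position = 45n/100 = 20.25.
This falls in the class 12 to under 15: L = 12, F = 10, f = 17, h = 3.
45th percentile ≈ 12 + ((20.25 − 10) / 17) × 3 = 13.8088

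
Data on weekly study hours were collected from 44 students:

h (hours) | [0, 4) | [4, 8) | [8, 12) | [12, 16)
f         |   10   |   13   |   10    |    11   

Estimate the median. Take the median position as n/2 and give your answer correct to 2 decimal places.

7.69

Cumulative frequencies: 10, 23, 33, 44
n = 44; position = n/2 = 22.
This falls in the class [4, 8): L = 4, F = 10, f = 13, h = 4.
Median ≈ 4 + ((22 − 10) / 13) × 4 = 7.6923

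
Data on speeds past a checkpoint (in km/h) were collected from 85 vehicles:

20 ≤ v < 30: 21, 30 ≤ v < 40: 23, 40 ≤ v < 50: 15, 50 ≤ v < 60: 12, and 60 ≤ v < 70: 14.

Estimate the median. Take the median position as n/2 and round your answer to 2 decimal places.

Cumulative frequencies: 21, 44, 59, 71, 85
n = 85; position = n/2 = 42.5.
This falls in the class 30 ≤ v < 40: L = 30, F = 21, f = 23, h = 10.
Median ≈ 30 + ((42.5 − 21) / 23) × 10 = 39.3478

39.35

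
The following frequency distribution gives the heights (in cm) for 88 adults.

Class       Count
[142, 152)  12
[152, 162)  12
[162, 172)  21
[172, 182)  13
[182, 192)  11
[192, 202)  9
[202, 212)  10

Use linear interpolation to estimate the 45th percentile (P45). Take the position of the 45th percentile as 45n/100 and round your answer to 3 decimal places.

169.429

Cumulative frequencies: 12, 24, 45, 58, 69, 78, 88
n = 88; position = 45n/100 = 39.6.
This falls in the class [162, 172): L = 162, F = 24, f = 21, h = 10.
45th percentile ≈ 162 + ((39.6 − 24) / 21) × 10 = 169.4286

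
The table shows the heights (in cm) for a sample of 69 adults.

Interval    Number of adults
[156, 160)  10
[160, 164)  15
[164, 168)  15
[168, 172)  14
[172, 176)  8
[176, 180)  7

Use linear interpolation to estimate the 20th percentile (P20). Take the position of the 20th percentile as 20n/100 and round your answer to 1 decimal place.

Cumulative frequencies: 10, 25, 40, 54, 62, 69
n = 69; position = 20n/100 = 13.8.
This falls in the class [160, 164): L = 160, F = 10, f = 15, h = 4.
20th percentile ≈ 160 + ((13.8 − 10) / 15) × 4 = 161.0133

161.0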